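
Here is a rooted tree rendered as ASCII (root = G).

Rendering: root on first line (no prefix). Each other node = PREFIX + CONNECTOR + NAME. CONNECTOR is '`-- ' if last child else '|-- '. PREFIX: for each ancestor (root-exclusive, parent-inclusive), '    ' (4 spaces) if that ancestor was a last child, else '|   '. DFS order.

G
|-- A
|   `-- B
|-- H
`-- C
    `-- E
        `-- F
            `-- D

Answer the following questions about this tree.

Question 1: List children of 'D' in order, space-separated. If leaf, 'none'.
Answer: none

Derivation:
Node D's children (from adjacency): (leaf)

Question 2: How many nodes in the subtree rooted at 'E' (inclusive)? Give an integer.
Answer: 3

Derivation:
Subtree rooted at E contains: D, E, F
Count = 3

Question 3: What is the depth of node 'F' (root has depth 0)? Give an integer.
Path from root to F: G -> C -> E -> F
Depth = number of edges = 3

Answer: 3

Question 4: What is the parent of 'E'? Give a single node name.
Answer: C

Derivation:
Scan adjacency: E appears as child of C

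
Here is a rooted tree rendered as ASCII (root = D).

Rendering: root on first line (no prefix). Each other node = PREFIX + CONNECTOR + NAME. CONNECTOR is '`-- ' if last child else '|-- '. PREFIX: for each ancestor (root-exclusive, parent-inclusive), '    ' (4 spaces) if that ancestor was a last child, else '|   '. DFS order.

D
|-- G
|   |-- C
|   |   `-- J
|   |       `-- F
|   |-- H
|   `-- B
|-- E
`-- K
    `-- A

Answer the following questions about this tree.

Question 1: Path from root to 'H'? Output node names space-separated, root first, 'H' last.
Walk down from root: D -> G -> H

Answer: D G H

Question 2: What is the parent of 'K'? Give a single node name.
Scan adjacency: K appears as child of D

Answer: D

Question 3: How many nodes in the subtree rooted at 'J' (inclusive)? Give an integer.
Subtree rooted at J contains: F, J
Count = 2

Answer: 2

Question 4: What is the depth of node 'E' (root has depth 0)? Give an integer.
Path from root to E: D -> E
Depth = number of edges = 1

Answer: 1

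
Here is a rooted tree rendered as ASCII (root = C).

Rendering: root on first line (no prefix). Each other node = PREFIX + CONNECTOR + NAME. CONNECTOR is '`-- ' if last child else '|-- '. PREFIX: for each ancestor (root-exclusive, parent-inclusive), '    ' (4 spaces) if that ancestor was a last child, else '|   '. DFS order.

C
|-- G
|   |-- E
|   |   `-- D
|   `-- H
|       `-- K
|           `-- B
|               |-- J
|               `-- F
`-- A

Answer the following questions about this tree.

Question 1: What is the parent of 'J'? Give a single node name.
Answer: B

Derivation:
Scan adjacency: J appears as child of B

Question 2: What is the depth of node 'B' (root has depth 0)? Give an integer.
Answer: 4

Derivation:
Path from root to B: C -> G -> H -> K -> B
Depth = number of edges = 4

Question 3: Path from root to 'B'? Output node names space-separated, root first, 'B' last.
Answer: C G H K B

Derivation:
Walk down from root: C -> G -> H -> K -> B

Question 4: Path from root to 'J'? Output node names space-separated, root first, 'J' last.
Walk down from root: C -> G -> H -> K -> B -> J

Answer: C G H K B J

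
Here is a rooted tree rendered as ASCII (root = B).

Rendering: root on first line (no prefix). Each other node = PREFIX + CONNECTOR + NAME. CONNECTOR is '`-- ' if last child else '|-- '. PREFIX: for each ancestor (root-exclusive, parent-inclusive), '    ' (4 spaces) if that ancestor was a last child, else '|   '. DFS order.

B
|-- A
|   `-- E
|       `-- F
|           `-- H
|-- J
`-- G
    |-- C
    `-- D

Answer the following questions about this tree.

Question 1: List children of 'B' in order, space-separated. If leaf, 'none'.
Node B's children (from adjacency): A, J, G

Answer: A J G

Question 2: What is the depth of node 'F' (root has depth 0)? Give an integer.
Path from root to F: B -> A -> E -> F
Depth = number of edges = 3

Answer: 3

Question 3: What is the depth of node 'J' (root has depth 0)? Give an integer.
Path from root to J: B -> J
Depth = number of edges = 1

Answer: 1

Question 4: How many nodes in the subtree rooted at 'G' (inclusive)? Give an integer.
Answer: 3

Derivation:
Subtree rooted at G contains: C, D, G
Count = 3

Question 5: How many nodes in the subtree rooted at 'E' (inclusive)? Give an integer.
Subtree rooted at E contains: E, F, H
Count = 3

Answer: 3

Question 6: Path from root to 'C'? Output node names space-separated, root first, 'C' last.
Walk down from root: B -> G -> C

Answer: B G C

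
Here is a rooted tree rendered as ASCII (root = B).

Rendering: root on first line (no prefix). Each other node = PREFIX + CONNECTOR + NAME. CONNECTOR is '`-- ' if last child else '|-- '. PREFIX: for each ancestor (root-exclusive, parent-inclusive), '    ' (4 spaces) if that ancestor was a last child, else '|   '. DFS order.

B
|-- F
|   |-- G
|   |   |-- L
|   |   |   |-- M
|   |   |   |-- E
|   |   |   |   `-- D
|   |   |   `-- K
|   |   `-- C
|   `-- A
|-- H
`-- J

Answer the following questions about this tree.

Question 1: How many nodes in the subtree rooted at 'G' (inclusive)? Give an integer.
Answer: 7

Derivation:
Subtree rooted at G contains: C, D, E, G, K, L, M
Count = 7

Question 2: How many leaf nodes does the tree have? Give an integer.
Leaves (nodes with no children): A, C, D, H, J, K, M

Answer: 7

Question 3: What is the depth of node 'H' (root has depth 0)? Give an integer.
Path from root to H: B -> H
Depth = number of edges = 1

Answer: 1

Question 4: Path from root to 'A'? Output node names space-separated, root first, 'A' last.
Answer: B F A

Derivation:
Walk down from root: B -> F -> A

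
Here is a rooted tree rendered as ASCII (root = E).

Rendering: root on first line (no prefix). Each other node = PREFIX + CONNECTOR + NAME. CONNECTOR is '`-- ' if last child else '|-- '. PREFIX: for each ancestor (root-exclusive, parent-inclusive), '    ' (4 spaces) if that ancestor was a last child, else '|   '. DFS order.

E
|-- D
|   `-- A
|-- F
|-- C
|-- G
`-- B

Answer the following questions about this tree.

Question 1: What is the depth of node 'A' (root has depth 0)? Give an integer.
Answer: 2

Derivation:
Path from root to A: E -> D -> A
Depth = number of edges = 2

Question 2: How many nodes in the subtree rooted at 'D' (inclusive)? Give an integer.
Answer: 2

Derivation:
Subtree rooted at D contains: A, D
Count = 2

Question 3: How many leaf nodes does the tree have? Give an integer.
Answer: 5

Derivation:
Leaves (nodes with no children): A, B, C, F, G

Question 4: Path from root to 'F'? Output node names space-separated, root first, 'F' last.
Walk down from root: E -> F

Answer: E F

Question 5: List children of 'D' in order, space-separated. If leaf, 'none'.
Answer: A

Derivation:
Node D's children (from adjacency): A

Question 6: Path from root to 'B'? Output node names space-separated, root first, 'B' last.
Answer: E B

Derivation:
Walk down from root: E -> B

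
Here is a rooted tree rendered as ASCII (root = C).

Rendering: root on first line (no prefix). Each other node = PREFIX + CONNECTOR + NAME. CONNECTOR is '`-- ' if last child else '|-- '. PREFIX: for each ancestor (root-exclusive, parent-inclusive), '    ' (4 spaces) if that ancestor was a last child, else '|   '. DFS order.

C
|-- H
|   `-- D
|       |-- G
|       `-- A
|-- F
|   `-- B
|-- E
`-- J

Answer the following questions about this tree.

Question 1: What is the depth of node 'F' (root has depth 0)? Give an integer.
Answer: 1

Derivation:
Path from root to F: C -> F
Depth = number of edges = 1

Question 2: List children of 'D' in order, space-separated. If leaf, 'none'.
Node D's children (from adjacency): G, A

Answer: G A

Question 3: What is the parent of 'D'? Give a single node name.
Answer: H

Derivation:
Scan adjacency: D appears as child of H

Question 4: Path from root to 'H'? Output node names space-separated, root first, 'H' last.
Answer: C H

Derivation:
Walk down from root: C -> H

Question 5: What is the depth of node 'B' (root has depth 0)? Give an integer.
Path from root to B: C -> F -> B
Depth = number of edges = 2

Answer: 2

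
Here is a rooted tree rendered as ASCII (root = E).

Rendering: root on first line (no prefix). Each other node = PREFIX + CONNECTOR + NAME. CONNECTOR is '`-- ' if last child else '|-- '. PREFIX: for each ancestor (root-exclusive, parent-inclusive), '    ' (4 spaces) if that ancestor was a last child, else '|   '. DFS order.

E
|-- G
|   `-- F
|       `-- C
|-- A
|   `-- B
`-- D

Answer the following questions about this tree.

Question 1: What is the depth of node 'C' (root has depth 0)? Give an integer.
Path from root to C: E -> G -> F -> C
Depth = number of edges = 3

Answer: 3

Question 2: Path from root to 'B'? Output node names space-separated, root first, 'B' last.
Answer: E A B

Derivation:
Walk down from root: E -> A -> B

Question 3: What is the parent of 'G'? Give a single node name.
Scan adjacency: G appears as child of E

Answer: E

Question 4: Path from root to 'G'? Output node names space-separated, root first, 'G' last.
Answer: E G

Derivation:
Walk down from root: E -> G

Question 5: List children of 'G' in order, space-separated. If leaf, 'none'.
Answer: F

Derivation:
Node G's children (from adjacency): F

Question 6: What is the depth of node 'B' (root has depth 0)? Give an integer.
Answer: 2

Derivation:
Path from root to B: E -> A -> B
Depth = number of edges = 2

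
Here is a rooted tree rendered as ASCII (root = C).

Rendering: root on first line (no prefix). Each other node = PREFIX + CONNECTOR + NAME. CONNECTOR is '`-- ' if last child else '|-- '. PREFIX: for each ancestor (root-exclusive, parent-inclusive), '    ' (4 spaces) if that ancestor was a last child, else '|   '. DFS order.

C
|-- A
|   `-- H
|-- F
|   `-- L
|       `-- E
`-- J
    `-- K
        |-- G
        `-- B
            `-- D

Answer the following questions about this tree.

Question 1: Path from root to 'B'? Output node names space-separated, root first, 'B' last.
Walk down from root: C -> J -> K -> B

Answer: C J K B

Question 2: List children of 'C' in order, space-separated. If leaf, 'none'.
Node C's children (from adjacency): A, F, J

Answer: A F J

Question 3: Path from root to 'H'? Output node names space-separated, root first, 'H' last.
Walk down from root: C -> A -> H

Answer: C A H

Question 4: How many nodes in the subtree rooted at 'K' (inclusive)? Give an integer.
Answer: 4

Derivation:
Subtree rooted at K contains: B, D, G, K
Count = 4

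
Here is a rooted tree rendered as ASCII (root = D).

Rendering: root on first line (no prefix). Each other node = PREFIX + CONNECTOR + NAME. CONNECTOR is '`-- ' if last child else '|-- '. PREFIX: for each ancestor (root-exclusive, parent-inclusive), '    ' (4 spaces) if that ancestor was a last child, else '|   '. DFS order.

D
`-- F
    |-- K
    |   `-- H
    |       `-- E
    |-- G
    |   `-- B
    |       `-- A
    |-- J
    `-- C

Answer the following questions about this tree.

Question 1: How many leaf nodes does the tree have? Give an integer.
Answer: 4

Derivation:
Leaves (nodes with no children): A, C, E, J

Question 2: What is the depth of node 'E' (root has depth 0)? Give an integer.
Path from root to E: D -> F -> K -> H -> E
Depth = number of edges = 4

Answer: 4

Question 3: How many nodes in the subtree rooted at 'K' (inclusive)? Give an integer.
Subtree rooted at K contains: E, H, K
Count = 3

Answer: 3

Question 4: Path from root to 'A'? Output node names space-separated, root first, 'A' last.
Walk down from root: D -> F -> G -> B -> A

Answer: D F G B A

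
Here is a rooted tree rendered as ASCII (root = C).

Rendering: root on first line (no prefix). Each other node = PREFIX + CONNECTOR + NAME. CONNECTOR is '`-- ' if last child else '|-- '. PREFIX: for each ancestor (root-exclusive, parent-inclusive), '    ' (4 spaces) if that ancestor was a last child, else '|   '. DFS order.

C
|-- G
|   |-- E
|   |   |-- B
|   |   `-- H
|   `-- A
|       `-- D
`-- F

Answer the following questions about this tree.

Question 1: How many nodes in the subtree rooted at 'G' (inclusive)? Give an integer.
Subtree rooted at G contains: A, B, D, E, G, H
Count = 6

Answer: 6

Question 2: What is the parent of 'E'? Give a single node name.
Answer: G

Derivation:
Scan adjacency: E appears as child of G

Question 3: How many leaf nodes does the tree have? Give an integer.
Leaves (nodes with no children): B, D, F, H

Answer: 4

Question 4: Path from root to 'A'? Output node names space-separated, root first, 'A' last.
Walk down from root: C -> G -> A

Answer: C G A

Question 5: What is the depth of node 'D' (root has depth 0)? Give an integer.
Answer: 3

Derivation:
Path from root to D: C -> G -> A -> D
Depth = number of edges = 3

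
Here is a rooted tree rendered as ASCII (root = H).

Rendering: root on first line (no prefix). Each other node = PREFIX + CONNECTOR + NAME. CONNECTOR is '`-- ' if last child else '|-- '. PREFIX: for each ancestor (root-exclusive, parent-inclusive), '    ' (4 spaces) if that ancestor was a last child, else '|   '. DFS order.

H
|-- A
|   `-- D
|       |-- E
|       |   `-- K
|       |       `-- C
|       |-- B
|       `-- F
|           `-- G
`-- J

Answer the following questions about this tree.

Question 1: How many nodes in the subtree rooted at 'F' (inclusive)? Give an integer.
Answer: 2

Derivation:
Subtree rooted at F contains: F, G
Count = 2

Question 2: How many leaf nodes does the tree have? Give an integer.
Answer: 4

Derivation:
Leaves (nodes with no children): B, C, G, J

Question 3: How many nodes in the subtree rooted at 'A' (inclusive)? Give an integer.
Answer: 8

Derivation:
Subtree rooted at A contains: A, B, C, D, E, F, G, K
Count = 8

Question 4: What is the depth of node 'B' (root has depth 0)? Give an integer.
Answer: 3

Derivation:
Path from root to B: H -> A -> D -> B
Depth = number of edges = 3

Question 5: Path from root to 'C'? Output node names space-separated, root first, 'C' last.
Walk down from root: H -> A -> D -> E -> K -> C

Answer: H A D E K C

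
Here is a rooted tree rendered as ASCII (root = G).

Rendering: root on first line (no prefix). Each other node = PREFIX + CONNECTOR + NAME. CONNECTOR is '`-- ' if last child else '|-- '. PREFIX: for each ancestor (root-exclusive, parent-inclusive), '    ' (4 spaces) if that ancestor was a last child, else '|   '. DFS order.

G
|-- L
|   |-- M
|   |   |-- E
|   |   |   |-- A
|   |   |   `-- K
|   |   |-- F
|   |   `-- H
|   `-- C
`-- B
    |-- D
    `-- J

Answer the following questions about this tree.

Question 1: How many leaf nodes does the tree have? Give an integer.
Leaves (nodes with no children): A, C, D, F, H, J, K

Answer: 7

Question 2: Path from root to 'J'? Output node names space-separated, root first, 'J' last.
Answer: G B J

Derivation:
Walk down from root: G -> B -> J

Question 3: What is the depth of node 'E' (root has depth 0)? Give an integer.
Answer: 3

Derivation:
Path from root to E: G -> L -> M -> E
Depth = number of edges = 3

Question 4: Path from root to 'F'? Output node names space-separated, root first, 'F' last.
Walk down from root: G -> L -> M -> F

Answer: G L M F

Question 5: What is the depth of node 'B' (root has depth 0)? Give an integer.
Path from root to B: G -> B
Depth = number of edges = 1

Answer: 1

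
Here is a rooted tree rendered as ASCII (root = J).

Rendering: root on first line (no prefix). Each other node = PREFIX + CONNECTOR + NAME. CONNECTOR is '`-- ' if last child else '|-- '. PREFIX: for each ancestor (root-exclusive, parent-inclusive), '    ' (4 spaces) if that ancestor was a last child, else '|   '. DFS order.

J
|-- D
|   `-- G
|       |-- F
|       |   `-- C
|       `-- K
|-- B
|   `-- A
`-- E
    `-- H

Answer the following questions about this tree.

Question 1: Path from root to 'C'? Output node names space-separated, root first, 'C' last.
Walk down from root: J -> D -> G -> F -> C

Answer: J D G F C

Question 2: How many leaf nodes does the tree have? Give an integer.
Leaves (nodes with no children): A, C, H, K

Answer: 4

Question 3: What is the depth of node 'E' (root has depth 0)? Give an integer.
Path from root to E: J -> E
Depth = number of edges = 1

Answer: 1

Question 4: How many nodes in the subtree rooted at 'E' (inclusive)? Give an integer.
Answer: 2

Derivation:
Subtree rooted at E contains: E, H
Count = 2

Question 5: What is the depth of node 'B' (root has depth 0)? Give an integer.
Answer: 1

Derivation:
Path from root to B: J -> B
Depth = number of edges = 1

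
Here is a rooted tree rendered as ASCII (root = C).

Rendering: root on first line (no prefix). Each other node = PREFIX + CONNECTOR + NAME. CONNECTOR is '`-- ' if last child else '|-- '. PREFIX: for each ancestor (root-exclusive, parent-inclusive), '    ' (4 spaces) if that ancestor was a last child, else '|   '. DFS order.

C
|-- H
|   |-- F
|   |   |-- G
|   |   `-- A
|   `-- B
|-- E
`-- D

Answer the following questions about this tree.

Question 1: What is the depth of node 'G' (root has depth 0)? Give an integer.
Path from root to G: C -> H -> F -> G
Depth = number of edges = 3

Answer: 3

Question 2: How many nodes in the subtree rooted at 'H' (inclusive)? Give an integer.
Subtree rooted at H contains: A, B, F, G, H
Count = 5

Answer: 5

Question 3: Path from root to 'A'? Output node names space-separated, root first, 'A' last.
Answer: C H F A

Derivation:
Walk down from root: C -> H -> F -> A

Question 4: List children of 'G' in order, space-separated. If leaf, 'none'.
Node G's children (from adjacency): (leaf)

Answer: none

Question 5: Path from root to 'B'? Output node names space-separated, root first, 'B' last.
Walk down from root: C -> H -> B

Answer: C H B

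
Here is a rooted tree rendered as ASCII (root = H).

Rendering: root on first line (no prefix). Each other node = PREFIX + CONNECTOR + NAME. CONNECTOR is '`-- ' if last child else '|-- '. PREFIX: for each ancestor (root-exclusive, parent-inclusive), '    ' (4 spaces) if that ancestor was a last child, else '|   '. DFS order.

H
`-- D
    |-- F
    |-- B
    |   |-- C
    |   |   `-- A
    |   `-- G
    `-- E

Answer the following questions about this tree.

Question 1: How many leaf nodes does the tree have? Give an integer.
Leaves (nodes with no children): A, E, F, G

Answer: 4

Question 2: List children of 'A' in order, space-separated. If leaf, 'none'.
Answer: none

Derivation:
Node A's children (from adjacency): (leaf)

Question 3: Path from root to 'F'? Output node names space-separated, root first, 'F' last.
Walk down from root: H -> D -> F

Answer: H D F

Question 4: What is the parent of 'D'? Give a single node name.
Scan adjacency: D appears as child of H

Answer: H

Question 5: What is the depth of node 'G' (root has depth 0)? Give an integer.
Answer: 3

Derivation:
Path from root to G: H -> D -> B -> G
Depth = number of edges = 3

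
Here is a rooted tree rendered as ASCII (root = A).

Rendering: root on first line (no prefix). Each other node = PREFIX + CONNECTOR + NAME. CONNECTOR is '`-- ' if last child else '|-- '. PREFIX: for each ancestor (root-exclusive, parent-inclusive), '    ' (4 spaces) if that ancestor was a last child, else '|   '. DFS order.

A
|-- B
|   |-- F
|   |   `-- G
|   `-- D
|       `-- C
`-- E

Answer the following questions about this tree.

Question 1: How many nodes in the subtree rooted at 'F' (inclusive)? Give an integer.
Subtree rooted at F contains: F, G
Count = 2

Answer: 2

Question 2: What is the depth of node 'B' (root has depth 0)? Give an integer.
Answer: 1

Derivation:
Path from root to B: A -> B
Depth = number of edges = 1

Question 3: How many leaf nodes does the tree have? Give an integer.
Answer: 3

Derivation:
Leaves (nodes with no children): C, E, G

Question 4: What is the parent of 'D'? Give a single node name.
Scan adjacency: D appears as child of B

Answer: B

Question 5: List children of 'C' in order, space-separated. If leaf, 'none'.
Node C's children (from adjacency): (leaf)

Answer: none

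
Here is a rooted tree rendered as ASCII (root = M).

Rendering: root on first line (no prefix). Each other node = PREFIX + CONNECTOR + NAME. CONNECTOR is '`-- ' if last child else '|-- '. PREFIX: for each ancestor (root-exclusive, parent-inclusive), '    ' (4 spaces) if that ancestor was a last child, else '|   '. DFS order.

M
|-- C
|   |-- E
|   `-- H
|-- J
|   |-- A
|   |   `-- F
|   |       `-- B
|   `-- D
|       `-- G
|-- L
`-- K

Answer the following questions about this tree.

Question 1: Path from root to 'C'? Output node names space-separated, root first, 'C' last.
Walk down from root: M -> C

Answer: M C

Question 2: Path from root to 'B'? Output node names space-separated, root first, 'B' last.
Answer: M J A F B

Derivation:
Walk down from root: M -> J -> A -> F -> B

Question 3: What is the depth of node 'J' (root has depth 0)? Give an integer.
Answer: 1

Derivation:
Path from root to J: M -> J
Depth = number of edges = 1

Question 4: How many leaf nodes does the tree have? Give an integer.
Answer: 6

Derivation:
Leaves (nodes with no children): B, E, G, H, K, L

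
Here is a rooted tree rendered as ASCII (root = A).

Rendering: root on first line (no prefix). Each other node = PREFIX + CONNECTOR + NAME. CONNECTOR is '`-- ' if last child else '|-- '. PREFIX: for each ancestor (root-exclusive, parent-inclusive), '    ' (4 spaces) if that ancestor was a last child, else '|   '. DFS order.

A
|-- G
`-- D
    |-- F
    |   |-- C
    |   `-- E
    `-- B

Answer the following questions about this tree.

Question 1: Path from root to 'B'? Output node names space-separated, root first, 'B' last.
Walk down from root: A -> D -> B

Answer: A D B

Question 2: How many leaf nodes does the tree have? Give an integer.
Answer: 4

Derivation:
Leaves (nodes with no children): B, C, E, G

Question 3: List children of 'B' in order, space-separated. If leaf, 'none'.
Node B's children (from adjacency): (leaf)

Answer: none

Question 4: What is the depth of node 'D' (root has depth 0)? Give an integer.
Path from root to D: A -> D
Depth = number of edges = 1

Answer: 1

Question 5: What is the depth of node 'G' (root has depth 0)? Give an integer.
Path from root to G: A -> G
Depth = number of edges = 1

Answer: 1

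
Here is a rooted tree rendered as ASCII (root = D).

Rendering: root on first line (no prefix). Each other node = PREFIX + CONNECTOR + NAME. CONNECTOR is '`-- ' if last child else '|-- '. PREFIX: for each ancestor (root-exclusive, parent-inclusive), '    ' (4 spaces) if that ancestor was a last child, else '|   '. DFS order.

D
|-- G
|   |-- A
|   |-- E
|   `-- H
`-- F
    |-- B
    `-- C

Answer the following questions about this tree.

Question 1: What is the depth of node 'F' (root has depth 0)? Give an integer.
Answer: 1

Derivation:
Path from root to F: D -> F
Depth = number of edges = 1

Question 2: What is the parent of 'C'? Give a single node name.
Answer: F

Derivation:
Scan adjacency: C appears as child of F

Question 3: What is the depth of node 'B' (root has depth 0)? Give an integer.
Path from root to B: D -> F -> B
Depth = number of edges = 2

Answer: 2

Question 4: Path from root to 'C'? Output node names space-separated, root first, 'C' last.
Answer: D F C

Derivation:
Walk down from root: D -> F -> C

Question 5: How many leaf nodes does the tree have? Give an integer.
Answer: 5

Derivation:
Leaves (nodes with no children): A, B, C, E, H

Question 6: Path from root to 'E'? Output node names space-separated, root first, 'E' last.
Walk down from root: D -> G -> E

Answer: D G E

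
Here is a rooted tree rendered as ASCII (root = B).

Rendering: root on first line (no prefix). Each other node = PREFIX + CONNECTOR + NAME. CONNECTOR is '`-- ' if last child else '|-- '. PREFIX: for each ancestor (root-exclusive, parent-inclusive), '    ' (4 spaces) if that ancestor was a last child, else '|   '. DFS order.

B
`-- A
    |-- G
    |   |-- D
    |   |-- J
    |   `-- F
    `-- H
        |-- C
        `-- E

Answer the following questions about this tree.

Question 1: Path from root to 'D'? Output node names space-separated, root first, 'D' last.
Walk down from root: B -> A -> G -> D

Answer: B A G D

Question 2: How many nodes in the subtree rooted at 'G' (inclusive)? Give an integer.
Subtree rooted at G contains: D, F, G, J
Count = 4

Answer: 4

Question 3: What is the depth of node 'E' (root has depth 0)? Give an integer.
Answer: 3

Derivation:
Path from root to E: B -> A -> H -> E
Depth = number of edges = 3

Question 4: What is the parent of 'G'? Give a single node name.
Answer: A

Derivation:
Scan adjacency: G appears as child of A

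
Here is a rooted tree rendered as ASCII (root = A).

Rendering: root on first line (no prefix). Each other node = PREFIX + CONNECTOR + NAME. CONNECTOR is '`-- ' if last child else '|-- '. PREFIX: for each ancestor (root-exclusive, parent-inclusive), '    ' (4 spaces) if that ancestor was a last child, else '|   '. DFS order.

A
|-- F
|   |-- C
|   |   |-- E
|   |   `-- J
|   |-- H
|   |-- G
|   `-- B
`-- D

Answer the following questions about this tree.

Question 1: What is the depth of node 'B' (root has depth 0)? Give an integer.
Path from root to B: A -> F -> B
Depth = number of edges = 2

Answer: 2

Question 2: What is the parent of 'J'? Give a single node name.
Answer: C

Derivation:
Scan adjacency: J appears as child of C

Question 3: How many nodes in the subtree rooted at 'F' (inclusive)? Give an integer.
Answer: 7

Derivation:
Subtree rooted at F contains: B, C, E, F, G, H, J
Count = 7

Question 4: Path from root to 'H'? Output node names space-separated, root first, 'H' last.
Walk down from root: A -> F -> H

Answer: A F H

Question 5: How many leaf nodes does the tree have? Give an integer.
Answer: 6

Derivation:
Leaves (nodes with no children): B, D, E, G, H, J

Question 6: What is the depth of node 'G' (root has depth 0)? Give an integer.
Path from root to G: A -> F -> G
Depth = number of edges = 2

Answer: 2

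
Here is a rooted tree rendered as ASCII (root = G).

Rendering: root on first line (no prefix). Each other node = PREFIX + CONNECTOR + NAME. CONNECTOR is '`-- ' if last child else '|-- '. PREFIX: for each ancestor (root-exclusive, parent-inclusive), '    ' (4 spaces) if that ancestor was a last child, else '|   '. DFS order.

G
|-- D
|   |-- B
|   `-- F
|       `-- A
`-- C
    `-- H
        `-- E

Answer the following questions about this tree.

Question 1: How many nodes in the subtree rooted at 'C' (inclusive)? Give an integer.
Answer: 3

Derivation:
Subtree rooted at C contains: C, E, H
Count = 3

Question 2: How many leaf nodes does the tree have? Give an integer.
Leaves (nodes with no children): A, B, E

Answer: 3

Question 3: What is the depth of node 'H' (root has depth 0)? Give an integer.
Answer: 2

Derivation:
Path from root to H: G -> C -> H
Depth = number of edges = 2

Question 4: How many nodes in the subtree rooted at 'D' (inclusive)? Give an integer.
Answer: 4

Derivation:
Subtree rooted at D contains: A, B, D, F
Count = 4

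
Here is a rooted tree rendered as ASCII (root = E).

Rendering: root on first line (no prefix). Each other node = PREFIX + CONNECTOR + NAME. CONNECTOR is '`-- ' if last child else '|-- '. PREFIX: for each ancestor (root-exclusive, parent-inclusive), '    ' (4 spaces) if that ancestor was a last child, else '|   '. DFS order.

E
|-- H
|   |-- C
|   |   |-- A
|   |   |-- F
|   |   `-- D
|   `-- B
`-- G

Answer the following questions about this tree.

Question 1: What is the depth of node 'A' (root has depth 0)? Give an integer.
Path from root to A: E -> H -> C -> A
Depth = number of edges = 3

Answer: 3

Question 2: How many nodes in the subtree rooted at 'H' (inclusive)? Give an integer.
Answer: 6

Derivation:
Subtree rooted at H contains: A, B, C, D, F, H
Count = 6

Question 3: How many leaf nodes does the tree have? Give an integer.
Leaves (nodes with no children): A, B, D, F, G

Answer: 5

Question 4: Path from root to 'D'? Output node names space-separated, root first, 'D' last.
Walk down from root: E -> H -> C -> D

Answer: E H C D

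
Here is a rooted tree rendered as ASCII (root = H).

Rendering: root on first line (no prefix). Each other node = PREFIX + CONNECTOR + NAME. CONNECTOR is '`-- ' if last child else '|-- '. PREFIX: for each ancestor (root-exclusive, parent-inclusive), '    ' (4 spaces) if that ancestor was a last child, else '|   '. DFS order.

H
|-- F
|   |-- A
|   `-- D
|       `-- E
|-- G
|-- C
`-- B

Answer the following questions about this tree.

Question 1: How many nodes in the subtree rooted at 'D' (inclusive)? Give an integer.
Answer: 2

Derivation:
Subtree rooted at D contains: D, E
Count = 2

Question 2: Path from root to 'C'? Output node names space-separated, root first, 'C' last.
Answer: H C

Derivation:
Walk down from root: H -> C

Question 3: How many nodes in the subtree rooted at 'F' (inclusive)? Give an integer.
Answer: 4

Derivation:
Subtree rooted at F contains: A, D, E, F
Count = 4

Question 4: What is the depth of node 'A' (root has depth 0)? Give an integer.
Path from root to A: H -> F -> A
Depth = number of edges = 2

Answer: 2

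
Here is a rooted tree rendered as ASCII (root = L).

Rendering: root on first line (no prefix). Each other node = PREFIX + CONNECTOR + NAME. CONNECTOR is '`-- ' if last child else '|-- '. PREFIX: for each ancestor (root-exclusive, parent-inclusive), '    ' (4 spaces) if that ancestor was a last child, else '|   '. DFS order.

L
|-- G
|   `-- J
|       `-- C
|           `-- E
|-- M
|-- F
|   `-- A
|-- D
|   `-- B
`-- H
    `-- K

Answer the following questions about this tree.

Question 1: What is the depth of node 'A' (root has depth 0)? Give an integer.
Answer: 2

Derivation:
Path from root to A: L -> F -> A
Depth = number of edges = 2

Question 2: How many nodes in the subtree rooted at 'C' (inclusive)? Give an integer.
Answer: 2

Derivation:
Subtree rooted at C contains: C, E
Count = 2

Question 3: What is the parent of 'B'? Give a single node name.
Scan adjacency: B appears as child of D

Answer: D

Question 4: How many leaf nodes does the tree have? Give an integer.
Answer: 5

Derivation:
Leaves (nodes with no children): A, B, E, K, M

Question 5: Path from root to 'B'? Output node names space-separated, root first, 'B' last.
Walk down from root: L -> D -> B

Answer: L D B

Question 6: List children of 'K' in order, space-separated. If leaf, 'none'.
Answer: none

Derivation:
Node K's children (from adjacency): (leaf)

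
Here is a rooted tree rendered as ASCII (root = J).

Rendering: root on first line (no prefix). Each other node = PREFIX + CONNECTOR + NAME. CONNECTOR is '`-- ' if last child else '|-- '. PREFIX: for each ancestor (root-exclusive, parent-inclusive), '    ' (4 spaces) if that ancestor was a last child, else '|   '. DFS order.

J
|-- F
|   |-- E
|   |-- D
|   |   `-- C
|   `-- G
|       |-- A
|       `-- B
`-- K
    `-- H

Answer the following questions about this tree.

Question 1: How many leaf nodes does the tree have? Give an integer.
Leaves (nodes with no children): A, B, C, E, H

Answer: 5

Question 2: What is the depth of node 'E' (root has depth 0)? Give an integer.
Path from root to E: J -> F -> E
Depth = number of edges = 2

Answer: 2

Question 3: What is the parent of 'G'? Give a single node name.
Scan adjacency: G appears as child of F

Answer: F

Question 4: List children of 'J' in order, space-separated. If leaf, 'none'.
Answer: F K

Derivation:
Node J's children (from adjacency): F, K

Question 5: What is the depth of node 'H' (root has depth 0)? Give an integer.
Answer: 2

Derivation:
Path from root to H: J -> K -> H
Depth = number of edges = 2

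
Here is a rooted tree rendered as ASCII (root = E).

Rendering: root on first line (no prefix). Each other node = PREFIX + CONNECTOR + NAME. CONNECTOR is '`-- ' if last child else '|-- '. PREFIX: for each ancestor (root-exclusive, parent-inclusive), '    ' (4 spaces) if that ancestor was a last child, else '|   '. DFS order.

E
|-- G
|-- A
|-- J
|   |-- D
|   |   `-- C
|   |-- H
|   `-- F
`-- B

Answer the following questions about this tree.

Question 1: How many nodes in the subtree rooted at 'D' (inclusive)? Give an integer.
Answer: 2

Derivation:
Subtree rooted at D contains: C, D
Count = 2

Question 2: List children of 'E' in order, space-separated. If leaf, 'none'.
Answer: G A J B

Derivation:
Node E's children (from adjacency): G, A, J, B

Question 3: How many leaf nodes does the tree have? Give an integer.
Answer: 6

Derivation:
Leaves (nodes with no children): A, B, C, F, G, H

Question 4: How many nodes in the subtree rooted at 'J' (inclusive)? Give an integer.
Subtree rooted at J contains: C, D, F, H, J
Count = 5

Answer: 5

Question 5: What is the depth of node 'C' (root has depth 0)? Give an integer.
Answer: 3

Derivation:
Path from root to C: E -> J -> D -> C
Depth = number of edges = 3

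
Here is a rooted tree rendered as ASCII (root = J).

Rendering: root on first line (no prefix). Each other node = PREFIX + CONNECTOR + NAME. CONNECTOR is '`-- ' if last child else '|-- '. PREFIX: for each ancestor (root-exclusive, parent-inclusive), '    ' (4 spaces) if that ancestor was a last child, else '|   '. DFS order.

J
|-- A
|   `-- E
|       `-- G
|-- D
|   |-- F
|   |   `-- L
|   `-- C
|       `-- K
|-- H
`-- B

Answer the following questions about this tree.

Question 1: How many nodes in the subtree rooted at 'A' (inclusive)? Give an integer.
Subtree rooted at A contains: A, E, G
Count = 3

Answer: 3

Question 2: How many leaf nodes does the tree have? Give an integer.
Answer: 5

Derivation:
Leaves (nodes with no children): B, G, H, K, L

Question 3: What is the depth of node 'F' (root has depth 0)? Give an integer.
Path from root to F: J -> D -> F
Depth = number of edges = 2

Answer: 2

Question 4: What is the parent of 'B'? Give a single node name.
Scan adjacency: B appears as child of J

Answer: J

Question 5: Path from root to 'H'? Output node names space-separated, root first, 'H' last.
Walk down from root: J -> H

Answer: J H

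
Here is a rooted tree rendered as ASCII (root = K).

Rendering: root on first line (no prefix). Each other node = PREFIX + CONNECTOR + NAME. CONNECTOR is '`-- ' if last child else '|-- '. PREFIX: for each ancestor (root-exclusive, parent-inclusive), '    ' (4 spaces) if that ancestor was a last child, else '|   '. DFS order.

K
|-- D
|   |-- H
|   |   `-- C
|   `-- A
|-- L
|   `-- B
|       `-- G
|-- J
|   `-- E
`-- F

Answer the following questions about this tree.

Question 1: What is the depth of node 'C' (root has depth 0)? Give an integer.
Path from root to C: K -> D -> H -> C
Depth = number of edges = 3

Answer: 3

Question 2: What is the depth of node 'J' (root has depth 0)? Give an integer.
Path from root to J: K -> J
Depth = number of edges = 1

Answer: 1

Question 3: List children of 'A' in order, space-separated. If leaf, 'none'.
Answer: none

Derivation:
Node A's children (from adjacency): (leaf)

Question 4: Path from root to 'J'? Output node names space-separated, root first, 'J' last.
Answer: K J

Derivation:
Walk down from root: K -> J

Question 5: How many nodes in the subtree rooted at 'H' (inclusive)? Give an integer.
Subtree rooted at H contains: C, H
Count = 2

Answer: 2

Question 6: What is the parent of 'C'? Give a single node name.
Scan adjacency: C appears as child of H

Answer: H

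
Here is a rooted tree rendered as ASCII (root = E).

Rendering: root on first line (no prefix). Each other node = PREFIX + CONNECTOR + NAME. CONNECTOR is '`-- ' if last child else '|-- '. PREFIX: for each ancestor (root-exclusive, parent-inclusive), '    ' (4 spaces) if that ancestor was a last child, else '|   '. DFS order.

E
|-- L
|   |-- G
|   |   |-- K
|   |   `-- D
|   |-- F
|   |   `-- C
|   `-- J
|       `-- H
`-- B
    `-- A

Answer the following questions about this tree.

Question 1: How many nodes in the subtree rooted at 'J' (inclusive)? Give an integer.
Answer: 2

Derivation:
Subtree rooted at J contains: H, J
Count = 2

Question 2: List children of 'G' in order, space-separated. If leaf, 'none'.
Node G's children (from adjacency): K, D

Answer: K D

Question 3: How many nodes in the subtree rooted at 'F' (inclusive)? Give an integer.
Subtree rooted at F contains: C, F
Count = 2

Answer: 2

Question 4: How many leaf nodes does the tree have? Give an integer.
Leaves (nodes with no children): A, C, D, H, K

Answer: 5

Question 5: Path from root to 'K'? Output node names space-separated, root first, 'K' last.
Walk down from root: E -> L -> G -> K

Answer: E L G K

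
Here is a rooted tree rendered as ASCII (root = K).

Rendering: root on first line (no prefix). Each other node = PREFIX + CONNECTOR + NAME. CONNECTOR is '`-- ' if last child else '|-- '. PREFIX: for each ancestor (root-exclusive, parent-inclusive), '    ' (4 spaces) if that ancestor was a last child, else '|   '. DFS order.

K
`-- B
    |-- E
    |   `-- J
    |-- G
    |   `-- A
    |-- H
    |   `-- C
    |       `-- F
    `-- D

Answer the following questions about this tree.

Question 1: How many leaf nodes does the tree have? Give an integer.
Answer: 4

Derivation:
Leaves (nodes with no children): A, D, F, J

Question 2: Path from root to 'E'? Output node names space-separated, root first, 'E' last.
Walk down from root: K -> B -> E

Answer: K B E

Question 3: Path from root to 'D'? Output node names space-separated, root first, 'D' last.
Walk down from root: K -> B -> D

Answer: K B D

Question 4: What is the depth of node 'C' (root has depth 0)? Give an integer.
Answer: 3

Derivation:
Path from root to C: K -> B -> H -> C
Depth = number of edges = 3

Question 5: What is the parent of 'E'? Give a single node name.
Scan adjacency: E appears as child of B

Answer: B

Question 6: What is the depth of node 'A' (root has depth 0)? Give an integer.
Answer: 3

Derivation:
Path from root to A: K -> B -> G -> A
Depth = number of edges = 3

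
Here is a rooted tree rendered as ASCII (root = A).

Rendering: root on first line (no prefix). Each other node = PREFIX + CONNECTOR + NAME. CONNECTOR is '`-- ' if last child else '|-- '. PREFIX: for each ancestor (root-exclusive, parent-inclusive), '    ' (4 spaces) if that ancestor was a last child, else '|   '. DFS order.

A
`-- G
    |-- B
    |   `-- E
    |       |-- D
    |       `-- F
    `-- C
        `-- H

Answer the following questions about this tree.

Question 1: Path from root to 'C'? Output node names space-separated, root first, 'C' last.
Answer: A G C

Derivation:
Walk down from root: A -> G -> C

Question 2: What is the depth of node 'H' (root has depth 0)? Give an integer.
Answer: 3

Derivation:
Path from root to H: A -> G -> C -> H
Depth = number of edges = 3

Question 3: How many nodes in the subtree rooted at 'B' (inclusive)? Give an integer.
Subtree rooted at B contains: B, D, E, F
Count = 4

Answer: 4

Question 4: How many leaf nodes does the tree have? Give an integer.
Answer: 3

Derivation:
Leaves (nodes with no children): D, F, H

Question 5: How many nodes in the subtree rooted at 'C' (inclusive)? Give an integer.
Subtree rooted at C contains: C, H
Count = 2

Answer: 2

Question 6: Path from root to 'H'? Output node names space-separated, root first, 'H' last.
Walk down from root: A -> G -> C -> H

Answer: A G C H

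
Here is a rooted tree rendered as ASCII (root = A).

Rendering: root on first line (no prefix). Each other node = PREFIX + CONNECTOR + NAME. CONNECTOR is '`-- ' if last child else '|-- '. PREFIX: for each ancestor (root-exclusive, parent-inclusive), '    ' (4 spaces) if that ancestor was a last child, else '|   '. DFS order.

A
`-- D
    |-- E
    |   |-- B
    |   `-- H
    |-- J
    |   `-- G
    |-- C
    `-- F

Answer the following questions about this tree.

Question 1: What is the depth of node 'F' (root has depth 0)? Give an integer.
Path from root to F: A -> D -> F
Depth = number of edges = 2

Answer: 2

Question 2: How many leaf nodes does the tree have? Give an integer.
Leaves (nodes with no children): B, C, F, G, H

Answer: 5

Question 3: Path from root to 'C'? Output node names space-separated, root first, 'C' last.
Walk down from root: A -> D -> C

Answer: A D C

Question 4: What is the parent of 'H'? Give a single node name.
Scan adjacency: H appears as child of E

Answer: E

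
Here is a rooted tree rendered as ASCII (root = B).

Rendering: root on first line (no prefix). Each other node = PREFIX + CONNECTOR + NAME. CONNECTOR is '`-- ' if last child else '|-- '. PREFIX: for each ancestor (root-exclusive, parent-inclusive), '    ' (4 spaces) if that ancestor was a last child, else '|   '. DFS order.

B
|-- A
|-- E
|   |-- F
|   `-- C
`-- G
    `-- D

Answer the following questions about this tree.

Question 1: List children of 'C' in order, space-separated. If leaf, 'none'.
Node C's children (from adjacency): (leaf)

Answer: none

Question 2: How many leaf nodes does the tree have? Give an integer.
Leaves (nodes with no children): A, C, D, F

Answer: 4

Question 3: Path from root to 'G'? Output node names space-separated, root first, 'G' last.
Walk down from root: B -> G

Answer: B G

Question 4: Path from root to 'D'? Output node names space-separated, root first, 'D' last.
Answer: B G D

Derivation:
Walk down from root: B -> G -> D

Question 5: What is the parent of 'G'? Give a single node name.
Scan adjacency: G appears as child of B

Answer: B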